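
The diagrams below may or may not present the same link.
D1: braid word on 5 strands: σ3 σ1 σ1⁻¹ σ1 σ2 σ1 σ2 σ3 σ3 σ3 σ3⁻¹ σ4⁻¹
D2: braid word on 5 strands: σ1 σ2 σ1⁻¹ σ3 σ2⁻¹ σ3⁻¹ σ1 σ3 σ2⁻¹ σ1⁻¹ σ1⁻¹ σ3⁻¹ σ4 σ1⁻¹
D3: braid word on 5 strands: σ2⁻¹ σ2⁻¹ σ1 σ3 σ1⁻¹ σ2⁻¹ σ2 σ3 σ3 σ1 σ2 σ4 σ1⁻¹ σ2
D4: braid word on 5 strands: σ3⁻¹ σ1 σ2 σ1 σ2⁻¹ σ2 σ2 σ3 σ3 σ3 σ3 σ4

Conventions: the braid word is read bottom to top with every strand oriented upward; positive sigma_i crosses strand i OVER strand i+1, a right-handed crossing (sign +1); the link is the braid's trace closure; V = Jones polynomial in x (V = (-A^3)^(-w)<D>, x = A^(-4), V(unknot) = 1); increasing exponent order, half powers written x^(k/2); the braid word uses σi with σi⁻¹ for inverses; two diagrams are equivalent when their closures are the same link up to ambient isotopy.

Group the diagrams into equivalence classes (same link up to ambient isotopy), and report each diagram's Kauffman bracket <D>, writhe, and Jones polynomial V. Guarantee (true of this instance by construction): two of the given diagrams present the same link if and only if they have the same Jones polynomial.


classes: {D1, D4} | {D2} | {D3}
V(D1) = x^2 + 2x^4 - 2x^5 + x^6 - 2x^7 + x^8  [12 crossings, <D> = A^-14 - 2A^-10 + A^-6 - 2A^-2 + 2A^2 + A^10, w = +6]
V(D2) = -x^-6 + x^-5 - x^-4 + 2x^-3 - x^-2 + x^-1  (w -2, c 14, <D> = A^-2 - A^2 + 2A^6 - A^10 + A^14 - A^18)
V(D3) = x + x^3 - x^4  [14 crossings, <D> = -A^-4 + 1 + A^8, w = +4]
V(D4) = x^2 + 2x^4 - 2x^5 + x^6 - 2x^7 + x^8  [12 crossings, <D> = A^-8 - 2A^-4 + 1 - 2A^4 + 2A^8 + A^16, w = +8]
note: 3 classes among 4 diagrams; unequal V(x) rules out equality


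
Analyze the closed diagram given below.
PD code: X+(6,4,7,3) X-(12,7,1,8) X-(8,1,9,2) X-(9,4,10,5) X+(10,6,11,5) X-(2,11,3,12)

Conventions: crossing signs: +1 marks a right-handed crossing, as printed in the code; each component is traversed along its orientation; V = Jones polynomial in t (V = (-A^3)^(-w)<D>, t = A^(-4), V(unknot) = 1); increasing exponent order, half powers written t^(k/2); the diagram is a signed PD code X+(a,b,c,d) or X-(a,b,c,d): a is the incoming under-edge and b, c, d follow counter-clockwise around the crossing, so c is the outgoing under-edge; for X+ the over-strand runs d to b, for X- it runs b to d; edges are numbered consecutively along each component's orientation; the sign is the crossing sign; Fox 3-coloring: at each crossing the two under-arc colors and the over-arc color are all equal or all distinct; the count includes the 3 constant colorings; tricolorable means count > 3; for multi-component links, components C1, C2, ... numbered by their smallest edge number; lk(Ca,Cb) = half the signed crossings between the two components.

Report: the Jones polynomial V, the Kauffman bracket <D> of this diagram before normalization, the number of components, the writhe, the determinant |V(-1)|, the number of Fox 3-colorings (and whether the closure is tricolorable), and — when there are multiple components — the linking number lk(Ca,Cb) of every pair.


Jones polynomial: V(t) = -t^-4 + t^-3 + t^-1
<D> = A^-2 + A^6 - A^10; writhe -2
components 1, writhe -2 (6 crossings)
3-colorings: 9 of 3^6, det 3 — tricolorable
note: V spans 3 powers of t: at least 3 crossings in any diagram


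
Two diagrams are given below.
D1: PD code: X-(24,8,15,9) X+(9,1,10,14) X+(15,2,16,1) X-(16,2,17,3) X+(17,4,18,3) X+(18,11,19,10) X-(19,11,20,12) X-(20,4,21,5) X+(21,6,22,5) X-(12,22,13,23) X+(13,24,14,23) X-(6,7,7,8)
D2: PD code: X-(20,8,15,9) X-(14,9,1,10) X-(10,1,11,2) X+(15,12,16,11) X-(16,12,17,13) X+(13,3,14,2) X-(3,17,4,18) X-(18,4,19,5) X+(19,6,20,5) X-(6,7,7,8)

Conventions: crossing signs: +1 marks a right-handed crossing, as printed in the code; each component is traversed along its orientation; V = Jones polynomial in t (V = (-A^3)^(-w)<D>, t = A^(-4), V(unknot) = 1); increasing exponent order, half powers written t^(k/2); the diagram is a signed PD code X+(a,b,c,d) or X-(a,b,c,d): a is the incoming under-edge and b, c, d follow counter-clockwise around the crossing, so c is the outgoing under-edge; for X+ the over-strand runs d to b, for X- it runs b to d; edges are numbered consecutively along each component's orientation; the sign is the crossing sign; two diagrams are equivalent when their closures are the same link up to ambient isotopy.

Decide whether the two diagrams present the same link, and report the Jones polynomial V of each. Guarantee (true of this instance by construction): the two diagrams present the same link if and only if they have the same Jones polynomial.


equivalent: no
D1 (bracket -A^-2 - A^2; 12 crossings at w = 0): V = -t^(-1/2) - t^(1/2)
V(D2) = -t^(-5/2) - t^(-1/2)  [10 crossings, <D> = -A^-10 - A^-2, w = -4]
observation: 2 values of V(t) split the 2 diagrams


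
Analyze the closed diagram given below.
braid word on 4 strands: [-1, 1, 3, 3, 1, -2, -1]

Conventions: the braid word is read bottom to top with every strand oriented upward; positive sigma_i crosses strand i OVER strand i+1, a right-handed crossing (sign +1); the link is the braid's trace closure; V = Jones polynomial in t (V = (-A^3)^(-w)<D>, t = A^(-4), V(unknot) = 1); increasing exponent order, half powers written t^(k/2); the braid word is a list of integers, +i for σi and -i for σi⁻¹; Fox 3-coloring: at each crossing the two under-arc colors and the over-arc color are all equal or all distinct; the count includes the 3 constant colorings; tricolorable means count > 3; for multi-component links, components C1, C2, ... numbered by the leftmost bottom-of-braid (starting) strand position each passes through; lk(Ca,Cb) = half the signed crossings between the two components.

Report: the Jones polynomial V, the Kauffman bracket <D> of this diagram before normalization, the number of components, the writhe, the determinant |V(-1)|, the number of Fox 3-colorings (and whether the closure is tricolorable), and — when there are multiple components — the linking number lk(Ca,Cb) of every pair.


Jones polynomial: V(t) = 1 + t + t^2 + t^3
<D> = -A^-9 - A^-5 - A^-1 - A^3; writhe +1
components 3, writhe +1 (7 crossings)
linking number lk(C1,C2) = 0
lk(C1,C3): +1
lk(C2,C3) = 0
3-colorings: 9 of 3^7, det 0 — tricolorable
note: inverse pairs cancel, leaving σ3 σ3 σ1 σ2⁻¹ σ1⁻¹


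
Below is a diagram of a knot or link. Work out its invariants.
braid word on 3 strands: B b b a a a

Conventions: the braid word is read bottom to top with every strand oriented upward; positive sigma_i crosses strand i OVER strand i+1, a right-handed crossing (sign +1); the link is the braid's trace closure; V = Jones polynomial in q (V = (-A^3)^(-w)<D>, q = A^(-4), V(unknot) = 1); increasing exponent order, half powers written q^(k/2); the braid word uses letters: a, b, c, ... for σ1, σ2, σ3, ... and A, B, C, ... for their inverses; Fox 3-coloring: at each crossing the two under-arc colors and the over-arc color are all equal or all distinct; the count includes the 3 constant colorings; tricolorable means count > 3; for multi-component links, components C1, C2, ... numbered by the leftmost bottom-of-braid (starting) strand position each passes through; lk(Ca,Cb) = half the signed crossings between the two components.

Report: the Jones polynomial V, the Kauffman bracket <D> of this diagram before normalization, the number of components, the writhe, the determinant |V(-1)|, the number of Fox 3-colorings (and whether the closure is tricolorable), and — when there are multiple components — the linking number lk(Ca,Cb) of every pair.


Jones polynomial: V(q) = q + q^3 - q^4
<D> = -A^-4 + 1 + A^8; writhe +4
components 1, writhe +4 (6 crossings)
3-colorings: 9 of 3^6, det 3 — tricolorable
note: |V(-1)| = 3: so tricolorable, since 3 divides 3


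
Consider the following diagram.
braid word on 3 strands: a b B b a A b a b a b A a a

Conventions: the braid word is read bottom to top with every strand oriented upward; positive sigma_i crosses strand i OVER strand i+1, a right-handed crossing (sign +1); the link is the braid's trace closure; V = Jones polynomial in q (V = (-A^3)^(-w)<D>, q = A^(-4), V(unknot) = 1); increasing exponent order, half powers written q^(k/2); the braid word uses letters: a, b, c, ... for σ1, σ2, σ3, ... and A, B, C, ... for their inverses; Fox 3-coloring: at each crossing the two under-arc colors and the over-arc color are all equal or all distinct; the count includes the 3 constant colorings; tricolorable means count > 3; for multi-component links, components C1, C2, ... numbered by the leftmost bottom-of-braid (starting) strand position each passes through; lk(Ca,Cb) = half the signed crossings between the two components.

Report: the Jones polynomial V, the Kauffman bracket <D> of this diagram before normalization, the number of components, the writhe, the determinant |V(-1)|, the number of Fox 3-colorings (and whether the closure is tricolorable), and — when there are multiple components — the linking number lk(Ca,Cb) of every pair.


Jones polynomial: V(q) = q^3 + q^5 - q^8
<D> = -A^-8 + A^4 + A^12; writhe +8
components 1, writhe +8 (14 crossings)
3-colorings: 9 of 3^14, det 3 — tricolorable
note: det 3 = |V(-1)|; divisible by 3, so tricolorable


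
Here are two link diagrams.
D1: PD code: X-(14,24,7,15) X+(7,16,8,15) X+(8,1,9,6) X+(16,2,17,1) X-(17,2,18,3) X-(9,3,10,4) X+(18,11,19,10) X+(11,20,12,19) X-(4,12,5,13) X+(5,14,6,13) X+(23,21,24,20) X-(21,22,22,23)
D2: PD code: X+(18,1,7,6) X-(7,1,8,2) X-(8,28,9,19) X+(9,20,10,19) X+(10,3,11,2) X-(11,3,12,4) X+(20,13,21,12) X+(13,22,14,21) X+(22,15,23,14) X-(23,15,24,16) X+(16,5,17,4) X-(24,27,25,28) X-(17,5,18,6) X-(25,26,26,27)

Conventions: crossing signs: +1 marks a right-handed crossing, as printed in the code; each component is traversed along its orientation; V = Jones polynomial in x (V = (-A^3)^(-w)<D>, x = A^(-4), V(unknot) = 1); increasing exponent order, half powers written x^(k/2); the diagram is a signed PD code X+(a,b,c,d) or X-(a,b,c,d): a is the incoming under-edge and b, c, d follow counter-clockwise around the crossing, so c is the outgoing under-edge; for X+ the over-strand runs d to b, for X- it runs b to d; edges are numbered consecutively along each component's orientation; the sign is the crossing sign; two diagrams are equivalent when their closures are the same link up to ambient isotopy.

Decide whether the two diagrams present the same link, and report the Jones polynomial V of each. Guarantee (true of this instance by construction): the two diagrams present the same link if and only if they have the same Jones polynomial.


same link: yes
V(D1) = 1 + x + x^2 + x^3  [12 crossings, <D> = A^-6 + A^-2 + A^2 + A^6, w = +2]
D2 (bracket A^-12 + A^-8 + A^-4 + 1; 14 crossings at w = 0): V = 1 + x + x^2 + x^3
note: Reidemeister moves carry D1 (12 crossings) to D2 (14)


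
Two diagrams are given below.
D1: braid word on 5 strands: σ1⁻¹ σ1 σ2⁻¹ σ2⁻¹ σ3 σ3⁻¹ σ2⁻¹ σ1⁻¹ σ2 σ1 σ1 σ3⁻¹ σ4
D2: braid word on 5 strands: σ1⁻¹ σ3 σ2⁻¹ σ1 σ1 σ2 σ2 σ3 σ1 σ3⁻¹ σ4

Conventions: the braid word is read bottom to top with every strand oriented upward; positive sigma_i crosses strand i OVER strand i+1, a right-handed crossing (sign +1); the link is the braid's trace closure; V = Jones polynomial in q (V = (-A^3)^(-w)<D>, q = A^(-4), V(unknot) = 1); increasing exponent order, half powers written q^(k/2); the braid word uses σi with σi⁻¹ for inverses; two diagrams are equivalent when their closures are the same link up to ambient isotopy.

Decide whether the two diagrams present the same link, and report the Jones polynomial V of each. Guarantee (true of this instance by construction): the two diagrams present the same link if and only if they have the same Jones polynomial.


equivalent: no
V(D1) = q^(-7/2) - 2q^(-5/2) + q^(-3/2) - 2q^(-1/2) + q^(1/2) - q^(3/2)  (w -1, c 13, <D> = A^-9 - A^-5 + 2A^-1 - A^3 + 2A^7 - A^11)
V(D2) = -q^(1/2) - q^(5/2)  (w +5, c 11, <D> = A^5 + A^13)
why: comparing 2 Jones polynomials yields 2 groups


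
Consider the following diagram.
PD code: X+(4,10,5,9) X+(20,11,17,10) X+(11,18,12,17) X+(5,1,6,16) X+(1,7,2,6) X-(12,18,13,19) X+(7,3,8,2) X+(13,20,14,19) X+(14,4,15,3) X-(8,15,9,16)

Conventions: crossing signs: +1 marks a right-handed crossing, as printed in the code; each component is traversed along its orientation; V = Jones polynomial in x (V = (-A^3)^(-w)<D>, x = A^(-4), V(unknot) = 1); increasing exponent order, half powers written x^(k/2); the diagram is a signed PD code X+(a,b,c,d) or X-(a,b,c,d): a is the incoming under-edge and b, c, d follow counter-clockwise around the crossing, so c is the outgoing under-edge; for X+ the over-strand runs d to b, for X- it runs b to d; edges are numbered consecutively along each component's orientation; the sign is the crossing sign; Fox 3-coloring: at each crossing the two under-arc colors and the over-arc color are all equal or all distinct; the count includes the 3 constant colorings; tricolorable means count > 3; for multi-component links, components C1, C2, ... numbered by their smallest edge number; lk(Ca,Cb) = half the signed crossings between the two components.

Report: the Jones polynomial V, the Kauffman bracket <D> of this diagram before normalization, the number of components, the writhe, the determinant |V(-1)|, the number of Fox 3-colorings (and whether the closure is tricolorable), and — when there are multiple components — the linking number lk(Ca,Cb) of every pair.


V(x) = -x^(3/2) + x^(5/2) - 3x^(7/2) + 2x^(9/2) - 3x^(11/2) + 2x^(13/2) - x^(15/2) + x^(17/2)
bracket: A^-16 - A^-12 + 2A^-8 - 3A^-4 + 2 - 3A^4 + A^8 - A^12, w = +6
2 components, writhe +6, over 10 crossings
lk(C1,C2) = +1
det 14, colorings 3 of 3^10 — not tricolorable
observation: |V(-1)| = 14: so not tricolorable, since 3 does not divide 14


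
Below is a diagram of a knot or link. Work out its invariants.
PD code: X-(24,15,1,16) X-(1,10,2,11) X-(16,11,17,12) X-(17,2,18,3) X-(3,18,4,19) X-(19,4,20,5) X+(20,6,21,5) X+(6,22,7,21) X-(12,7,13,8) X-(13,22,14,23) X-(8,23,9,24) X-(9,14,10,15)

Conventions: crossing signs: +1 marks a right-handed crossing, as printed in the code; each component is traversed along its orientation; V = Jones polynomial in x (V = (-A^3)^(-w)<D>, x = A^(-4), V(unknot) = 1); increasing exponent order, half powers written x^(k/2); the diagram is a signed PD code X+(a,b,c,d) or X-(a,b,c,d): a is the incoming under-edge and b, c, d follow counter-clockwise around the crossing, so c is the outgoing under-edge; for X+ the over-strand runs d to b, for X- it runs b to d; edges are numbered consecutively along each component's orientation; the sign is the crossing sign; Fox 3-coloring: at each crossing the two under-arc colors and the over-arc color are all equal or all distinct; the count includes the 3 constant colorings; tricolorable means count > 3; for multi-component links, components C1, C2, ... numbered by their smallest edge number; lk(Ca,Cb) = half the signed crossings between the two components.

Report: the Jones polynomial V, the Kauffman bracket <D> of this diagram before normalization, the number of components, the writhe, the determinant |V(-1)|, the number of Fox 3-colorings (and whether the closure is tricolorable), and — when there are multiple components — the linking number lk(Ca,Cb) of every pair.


Jones polynomial: V(x) = -x^-8 + x^-5 + x^-3
<D> = A^-12 + A^-4 - A^8; writhe -8
components 1, writhe -8 (12 crossings)
3-colorings: 9 of 3^12, det 3 — tricolorable
note: w = -8 shifts under R1 moves; the (-A^3)^(8) factor cancels that in V


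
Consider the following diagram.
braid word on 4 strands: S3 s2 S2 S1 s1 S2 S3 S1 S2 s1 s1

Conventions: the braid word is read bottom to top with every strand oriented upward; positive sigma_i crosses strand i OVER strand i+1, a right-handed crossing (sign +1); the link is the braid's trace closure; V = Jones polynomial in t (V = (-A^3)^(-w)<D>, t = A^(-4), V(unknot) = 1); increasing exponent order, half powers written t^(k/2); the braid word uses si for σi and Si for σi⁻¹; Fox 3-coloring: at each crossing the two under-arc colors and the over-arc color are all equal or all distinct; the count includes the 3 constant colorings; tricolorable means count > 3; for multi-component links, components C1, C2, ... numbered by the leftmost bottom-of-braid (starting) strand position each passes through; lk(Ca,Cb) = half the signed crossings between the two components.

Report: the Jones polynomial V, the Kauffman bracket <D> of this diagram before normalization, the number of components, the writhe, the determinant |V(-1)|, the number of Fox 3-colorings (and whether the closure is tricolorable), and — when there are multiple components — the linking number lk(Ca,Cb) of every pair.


Jones polynomial: V(t) = 1
<D> = -A^-9; writhe -3
components 1, writhe -3 (11 crossings)
3-colorings: 3 of 3^11, det 1 — not tricolorable
note: w = -3 (over 11 crossings) is diagram-only; (-A^3)^(3) removes it from V


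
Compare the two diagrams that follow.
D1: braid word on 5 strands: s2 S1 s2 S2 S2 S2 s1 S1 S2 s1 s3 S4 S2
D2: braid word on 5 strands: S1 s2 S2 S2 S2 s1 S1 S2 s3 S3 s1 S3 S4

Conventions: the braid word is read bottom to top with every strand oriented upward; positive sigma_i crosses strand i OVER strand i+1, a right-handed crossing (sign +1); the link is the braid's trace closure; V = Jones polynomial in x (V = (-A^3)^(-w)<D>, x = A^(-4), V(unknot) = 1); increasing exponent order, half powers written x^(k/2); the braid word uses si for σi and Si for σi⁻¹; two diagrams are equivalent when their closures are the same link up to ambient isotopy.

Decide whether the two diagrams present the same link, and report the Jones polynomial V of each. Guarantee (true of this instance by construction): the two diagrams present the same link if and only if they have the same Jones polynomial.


equivalent: yes
V(D1) = x^(-9/2) - x^(-5/2) - x^(-3/2) - x^(-1/2)  (w -3, c 13, <D> = A^-7 + A^-3 + A - A^9)
D2 (bracket A^-13 + A^-9 + A^-5 - A^3; 13 crossings at w = -5): V = x^(-9/2) - x^(-5/2) - x^(-3/2) - x^(-1/2)
why: D2 (13 crossings) and D1 (13) are Markov-related braid presentations


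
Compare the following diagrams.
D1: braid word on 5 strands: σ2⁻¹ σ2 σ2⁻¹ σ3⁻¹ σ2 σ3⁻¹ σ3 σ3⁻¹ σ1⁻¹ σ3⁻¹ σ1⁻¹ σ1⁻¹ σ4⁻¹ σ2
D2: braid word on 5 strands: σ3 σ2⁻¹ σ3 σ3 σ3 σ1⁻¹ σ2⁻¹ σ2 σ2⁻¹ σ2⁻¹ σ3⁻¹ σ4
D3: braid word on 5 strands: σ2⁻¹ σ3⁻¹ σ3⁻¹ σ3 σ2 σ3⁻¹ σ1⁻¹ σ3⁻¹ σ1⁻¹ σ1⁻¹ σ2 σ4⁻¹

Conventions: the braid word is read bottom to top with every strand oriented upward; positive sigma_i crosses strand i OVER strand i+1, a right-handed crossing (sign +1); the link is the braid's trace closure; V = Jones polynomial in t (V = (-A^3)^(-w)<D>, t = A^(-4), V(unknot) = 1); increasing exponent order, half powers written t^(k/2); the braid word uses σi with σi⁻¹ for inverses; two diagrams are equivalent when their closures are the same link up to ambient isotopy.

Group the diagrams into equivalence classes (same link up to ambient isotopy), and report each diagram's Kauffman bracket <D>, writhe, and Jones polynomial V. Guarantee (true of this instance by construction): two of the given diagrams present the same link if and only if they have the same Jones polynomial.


classes: {D1, D3} | {D2}
V(D1) = t^-8 - 2t^-7 + t^-6 - 2t^-5 + 2t^-4 + t^-2  [14 crossings, <D> = A^-10 + 2A^-2 - 2A^2 + A^6 - 2A^10 + A^14, w = -6]
V(D2) = -t^-3 + t^-2 - t^-1 + 3 - t + t^2 - t^3  (w 0, c 12, <D> = -A^-12 + A^-8 - A^-4 + 3 - A^4 + A^8 - A^12)
D3 (bracket A^-10 + 2A^-2 - 2A^2 + A^6 - 2A^10 + A^14; 12 crossings at w = -6): V = t^-8 - 2t^-7 + t^-6 - 2t^-5 + 2t^-4 + t^-2
note: V(t) takes 2 values over 3 diagrams, fixing the grouping


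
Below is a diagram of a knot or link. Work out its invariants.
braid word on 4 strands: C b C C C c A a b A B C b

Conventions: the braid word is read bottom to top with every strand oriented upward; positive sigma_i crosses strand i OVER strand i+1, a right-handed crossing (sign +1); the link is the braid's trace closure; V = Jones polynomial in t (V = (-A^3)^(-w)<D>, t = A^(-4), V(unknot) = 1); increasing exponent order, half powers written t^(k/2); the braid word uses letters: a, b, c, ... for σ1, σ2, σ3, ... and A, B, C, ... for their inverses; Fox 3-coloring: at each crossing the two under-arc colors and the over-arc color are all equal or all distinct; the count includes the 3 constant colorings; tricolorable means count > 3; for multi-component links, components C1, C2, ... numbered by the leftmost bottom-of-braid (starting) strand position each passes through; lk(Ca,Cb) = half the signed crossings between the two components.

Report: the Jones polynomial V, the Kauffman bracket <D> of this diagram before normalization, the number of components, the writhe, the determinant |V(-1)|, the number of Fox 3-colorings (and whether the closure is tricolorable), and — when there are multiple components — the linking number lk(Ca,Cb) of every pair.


V = t^-5 - 2t^-4 + 2t^-3 - 2t^-2 + 2t^-1 - 1 + t
<D> = -A^-13 + A^-9 - 2A^-5 + 2A^-1 - 2A^3 + 2A^7 - A^11 (w = -3)
1 component over 13 crossings, w = -3
3 Fox colorings among 3^13, |V(-1)| = 11: not tricolorable
why: V spans 6 powers of t: at least 6 crossings in any diagram


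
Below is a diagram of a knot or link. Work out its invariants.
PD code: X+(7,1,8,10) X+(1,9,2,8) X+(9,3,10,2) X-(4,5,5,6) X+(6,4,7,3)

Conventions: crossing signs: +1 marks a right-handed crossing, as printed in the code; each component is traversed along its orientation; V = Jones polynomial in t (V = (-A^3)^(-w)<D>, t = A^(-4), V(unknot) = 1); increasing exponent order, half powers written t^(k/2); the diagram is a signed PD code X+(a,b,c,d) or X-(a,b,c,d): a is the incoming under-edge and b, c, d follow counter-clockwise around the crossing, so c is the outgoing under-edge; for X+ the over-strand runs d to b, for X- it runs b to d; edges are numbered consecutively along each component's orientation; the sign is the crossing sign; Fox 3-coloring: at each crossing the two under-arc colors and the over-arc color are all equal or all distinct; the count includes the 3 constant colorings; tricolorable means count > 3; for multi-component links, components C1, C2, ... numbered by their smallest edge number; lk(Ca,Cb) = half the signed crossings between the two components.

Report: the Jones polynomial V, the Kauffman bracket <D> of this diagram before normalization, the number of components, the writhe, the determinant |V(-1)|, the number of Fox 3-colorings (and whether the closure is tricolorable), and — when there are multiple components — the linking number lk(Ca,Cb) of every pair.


V = t + t^3 - t^4
<D> = A^-7 - A^-3 - A^5 (w = +3)
1 component over 5 crossings, w = +3
9 Fox colorings among 3^5, |V(-1)| = 3: tricolorable
why: |V(-1)| = 3: so tricolorable, since 3 divides 3


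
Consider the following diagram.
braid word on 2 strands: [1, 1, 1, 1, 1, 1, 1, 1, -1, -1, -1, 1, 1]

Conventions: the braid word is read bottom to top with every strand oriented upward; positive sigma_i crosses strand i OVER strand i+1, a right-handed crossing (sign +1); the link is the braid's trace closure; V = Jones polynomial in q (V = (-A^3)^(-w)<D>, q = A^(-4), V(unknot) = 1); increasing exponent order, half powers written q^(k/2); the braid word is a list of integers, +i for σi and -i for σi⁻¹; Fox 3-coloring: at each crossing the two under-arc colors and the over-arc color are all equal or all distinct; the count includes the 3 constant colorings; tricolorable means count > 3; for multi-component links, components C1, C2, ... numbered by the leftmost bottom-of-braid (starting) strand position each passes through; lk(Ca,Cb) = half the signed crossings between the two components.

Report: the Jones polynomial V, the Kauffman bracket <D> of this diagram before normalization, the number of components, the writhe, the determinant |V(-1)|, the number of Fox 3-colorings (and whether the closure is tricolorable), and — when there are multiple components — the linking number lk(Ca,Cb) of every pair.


V(q) = q^3 + q^5 - q^6 + q^7 - q^8 + q^9 - q^10
bracket: A^-19 - A^-15 + A^-11 - A^-7 + A^-3 - A - A^9, w = +7
1 component, writhe +7, over 13 crossings
det 7, colorings 3 of 3^13 — not tricolorable
observation: |V(-1)| = 7: so not tricolorable, since 3 does not divide 7


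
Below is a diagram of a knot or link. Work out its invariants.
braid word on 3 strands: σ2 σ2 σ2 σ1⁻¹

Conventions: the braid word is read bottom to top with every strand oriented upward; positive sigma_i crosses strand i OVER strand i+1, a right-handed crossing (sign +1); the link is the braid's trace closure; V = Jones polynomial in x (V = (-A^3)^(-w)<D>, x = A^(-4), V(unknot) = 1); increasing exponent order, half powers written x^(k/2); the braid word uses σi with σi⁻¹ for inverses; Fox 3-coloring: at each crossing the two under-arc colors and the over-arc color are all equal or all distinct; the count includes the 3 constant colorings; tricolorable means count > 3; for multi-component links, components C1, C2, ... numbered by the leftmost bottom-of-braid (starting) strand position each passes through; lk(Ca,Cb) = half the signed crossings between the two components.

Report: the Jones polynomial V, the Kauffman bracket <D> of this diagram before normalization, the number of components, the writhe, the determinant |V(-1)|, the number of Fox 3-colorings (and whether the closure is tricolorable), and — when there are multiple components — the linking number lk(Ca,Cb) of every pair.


V(x) = x + x^3 - x^4
bracket: -A^-10 + A^-6 + A^2, w = +2
1 component, writhe +2, over 4 crossings
det 3, colorings 9 of 3^4 — tricolorable
observation: V spans 3 powers of x: at least 3 crossings in any diagram


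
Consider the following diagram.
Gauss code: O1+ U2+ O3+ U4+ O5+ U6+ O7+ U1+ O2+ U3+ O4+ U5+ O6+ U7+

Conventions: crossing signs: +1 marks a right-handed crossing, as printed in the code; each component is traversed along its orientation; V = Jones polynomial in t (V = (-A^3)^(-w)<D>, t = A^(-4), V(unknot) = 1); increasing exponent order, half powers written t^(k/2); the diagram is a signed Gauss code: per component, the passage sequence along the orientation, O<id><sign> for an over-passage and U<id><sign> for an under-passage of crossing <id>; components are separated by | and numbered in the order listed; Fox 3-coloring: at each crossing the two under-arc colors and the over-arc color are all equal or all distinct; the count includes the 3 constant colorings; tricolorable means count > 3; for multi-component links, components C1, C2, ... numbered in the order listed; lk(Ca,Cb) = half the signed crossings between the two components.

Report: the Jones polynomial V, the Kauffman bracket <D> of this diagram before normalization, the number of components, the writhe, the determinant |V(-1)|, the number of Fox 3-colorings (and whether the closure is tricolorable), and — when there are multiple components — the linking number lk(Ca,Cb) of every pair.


V(t) = t^3 + t^5 - t^6 + t^7 - t^8 + t^9 - t^10
bracket: A^-19 - A^-15 + A^-11 - A^-7 + A^-3 - A - A^9, w = +7
1 component, writhe +7, over 7 crossings
det 7, colorings 3 of 3^7 — not tricolorable
observation: the span of V is 7, forcing >= 7 crossings in any diagram


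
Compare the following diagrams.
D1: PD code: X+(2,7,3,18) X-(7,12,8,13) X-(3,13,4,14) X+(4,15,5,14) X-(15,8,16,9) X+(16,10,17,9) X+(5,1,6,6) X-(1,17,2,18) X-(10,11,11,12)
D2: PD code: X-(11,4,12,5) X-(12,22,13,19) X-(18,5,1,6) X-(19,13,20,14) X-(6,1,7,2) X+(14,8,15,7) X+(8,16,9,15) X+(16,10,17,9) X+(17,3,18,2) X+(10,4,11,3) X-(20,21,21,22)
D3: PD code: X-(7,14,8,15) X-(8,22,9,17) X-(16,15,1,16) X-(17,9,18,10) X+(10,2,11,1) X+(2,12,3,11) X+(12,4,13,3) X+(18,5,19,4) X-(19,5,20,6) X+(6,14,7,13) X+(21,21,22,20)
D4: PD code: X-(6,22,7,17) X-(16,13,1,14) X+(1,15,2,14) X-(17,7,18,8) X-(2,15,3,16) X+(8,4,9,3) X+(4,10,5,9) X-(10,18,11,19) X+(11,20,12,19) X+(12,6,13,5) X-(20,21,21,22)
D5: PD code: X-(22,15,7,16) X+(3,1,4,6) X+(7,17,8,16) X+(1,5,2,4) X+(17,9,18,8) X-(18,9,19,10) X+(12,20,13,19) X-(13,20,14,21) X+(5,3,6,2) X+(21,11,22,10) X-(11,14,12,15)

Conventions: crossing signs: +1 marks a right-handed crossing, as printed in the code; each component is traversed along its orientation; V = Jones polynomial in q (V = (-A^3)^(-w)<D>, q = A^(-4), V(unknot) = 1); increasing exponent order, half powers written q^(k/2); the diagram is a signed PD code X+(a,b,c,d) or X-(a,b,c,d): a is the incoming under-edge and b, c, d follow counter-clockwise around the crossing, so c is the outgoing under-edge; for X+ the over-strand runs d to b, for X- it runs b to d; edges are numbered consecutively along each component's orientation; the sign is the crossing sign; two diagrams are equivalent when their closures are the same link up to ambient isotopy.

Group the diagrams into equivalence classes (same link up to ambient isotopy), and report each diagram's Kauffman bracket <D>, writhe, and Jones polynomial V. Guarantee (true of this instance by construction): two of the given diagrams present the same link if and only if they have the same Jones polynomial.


equivalence classes: {D1} | {D2, D3, D4} | {D5}
D1 (bracket A^-5 + A^-1; 9 crossings at w = -1): V = -q^(-1/2) - q^(1/2)
V(D2) = -q^(-3/2) - 2q^(1/2) + q^(3/2) - q^(5/2) + q^(7/2)  [11 crossings, <D> = -A^-17 + A^-13 - A^-9 + 2A^-5 + A^3, w = -1]
D3 (bracket -A^-11 + A^-7 - A^-3 + 2A + A^9; 11 crossings at w = +1): V = -q^(-3/2) - 2q^(1/2) + q^(3/2) - q^(5/2) + q^(7/2)
V(D4) = -q^(-3/2) - 2q^(1/2) + q^(3/2) - q^(5/2) + q^(7/2)  (w -1, c 11, <D> = -A^-17 + A^-13 - A^-9 + 2A^-5 + A^3)
V(D5) = -q^(1/2) - q^(3/2) - q^(5/2) + q^(9/2)  [11 crossings, <D> = -A^-9 + A^-1 + A^3 + A^7, w = +3]
observation: comparing 5 Jones polynomials yields 3 groups


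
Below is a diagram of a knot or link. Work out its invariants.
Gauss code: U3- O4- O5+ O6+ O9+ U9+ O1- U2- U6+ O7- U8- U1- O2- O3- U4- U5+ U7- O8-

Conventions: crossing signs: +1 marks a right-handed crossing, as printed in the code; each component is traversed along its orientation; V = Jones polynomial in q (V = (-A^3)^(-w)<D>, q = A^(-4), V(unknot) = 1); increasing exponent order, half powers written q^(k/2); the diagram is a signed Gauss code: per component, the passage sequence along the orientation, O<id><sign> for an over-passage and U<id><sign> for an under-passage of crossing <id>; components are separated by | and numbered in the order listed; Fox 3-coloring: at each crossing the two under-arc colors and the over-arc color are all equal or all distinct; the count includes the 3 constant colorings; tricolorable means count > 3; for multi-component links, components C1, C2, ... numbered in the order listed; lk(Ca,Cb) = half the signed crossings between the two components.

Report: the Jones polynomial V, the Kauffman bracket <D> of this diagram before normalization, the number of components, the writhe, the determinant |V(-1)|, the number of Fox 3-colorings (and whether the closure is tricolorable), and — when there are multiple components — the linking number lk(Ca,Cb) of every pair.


Jones polynomial: V(q) = -q^-6 + q^-5 - q^-4 + 2q^-3 - q^-2 + q^-1
<D> = -A^-5 + A^-1 - 2A^3 + A^7 - A^11 + A^15; writhe -3
components 1, writhe -3 (9 crossings)
3-colorings: 3 of 3^9, det 7 — not tricolorable
note: the span of V is 5, forcing >= 5 crossings in any diagram


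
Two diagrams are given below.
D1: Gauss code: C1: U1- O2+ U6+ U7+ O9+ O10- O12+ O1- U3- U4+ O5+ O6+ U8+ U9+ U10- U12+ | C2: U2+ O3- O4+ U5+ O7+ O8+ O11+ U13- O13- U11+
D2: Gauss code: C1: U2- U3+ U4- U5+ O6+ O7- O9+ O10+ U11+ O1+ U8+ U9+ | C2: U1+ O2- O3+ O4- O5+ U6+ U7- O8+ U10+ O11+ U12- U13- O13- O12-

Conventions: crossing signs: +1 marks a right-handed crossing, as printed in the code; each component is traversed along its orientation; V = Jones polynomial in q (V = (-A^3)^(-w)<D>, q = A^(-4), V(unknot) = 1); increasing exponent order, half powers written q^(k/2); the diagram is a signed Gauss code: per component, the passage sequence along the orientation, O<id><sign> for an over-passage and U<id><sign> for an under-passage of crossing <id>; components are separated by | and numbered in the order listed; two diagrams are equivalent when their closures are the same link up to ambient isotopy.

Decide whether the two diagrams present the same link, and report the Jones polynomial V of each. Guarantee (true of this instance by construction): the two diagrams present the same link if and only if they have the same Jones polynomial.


equivalent: yes
D1 (bracket A^-7 - A^-3 + A + A^9; 13 crossings at w = +5): V = -q^(3/2) - q^(7/2) + q^(9/2) - q^(11/2)
D2 (bracket A^-13 - A^-9 + A^-5 + A^3; 13 crossings at w = +3): V = -q^(3/2) - q^(7/2) + q^(9/2) - q^(11/2)
key observation: one V(q) for all 2 diagrams — one class (guaranteed)


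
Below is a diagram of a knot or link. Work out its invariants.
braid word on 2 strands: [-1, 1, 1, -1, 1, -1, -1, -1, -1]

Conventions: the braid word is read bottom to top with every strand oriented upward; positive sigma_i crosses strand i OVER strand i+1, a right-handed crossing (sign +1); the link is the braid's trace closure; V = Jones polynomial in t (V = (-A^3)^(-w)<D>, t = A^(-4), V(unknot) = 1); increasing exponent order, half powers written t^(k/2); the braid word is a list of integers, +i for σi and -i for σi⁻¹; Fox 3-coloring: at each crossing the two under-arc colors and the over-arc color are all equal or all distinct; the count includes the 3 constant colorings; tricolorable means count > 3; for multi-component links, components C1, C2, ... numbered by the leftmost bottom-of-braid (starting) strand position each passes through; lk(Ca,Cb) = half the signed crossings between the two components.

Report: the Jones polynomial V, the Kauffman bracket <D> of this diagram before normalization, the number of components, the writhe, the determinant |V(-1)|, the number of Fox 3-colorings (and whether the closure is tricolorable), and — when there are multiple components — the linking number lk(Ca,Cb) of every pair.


Jones polynomial: V(t) = -t^-4 + t^-3 + t^-1
<D> = -A^-5 - A^3 + A^7; writhe -3
components 1, writhe -3 (9 crossings)
3-colorings: 9 of 3^9, det 3 — tricolorable
note: free reduction leaves σ1⁻¹ σ1⁻¹ σ1⁻¹ of the original 9 letters


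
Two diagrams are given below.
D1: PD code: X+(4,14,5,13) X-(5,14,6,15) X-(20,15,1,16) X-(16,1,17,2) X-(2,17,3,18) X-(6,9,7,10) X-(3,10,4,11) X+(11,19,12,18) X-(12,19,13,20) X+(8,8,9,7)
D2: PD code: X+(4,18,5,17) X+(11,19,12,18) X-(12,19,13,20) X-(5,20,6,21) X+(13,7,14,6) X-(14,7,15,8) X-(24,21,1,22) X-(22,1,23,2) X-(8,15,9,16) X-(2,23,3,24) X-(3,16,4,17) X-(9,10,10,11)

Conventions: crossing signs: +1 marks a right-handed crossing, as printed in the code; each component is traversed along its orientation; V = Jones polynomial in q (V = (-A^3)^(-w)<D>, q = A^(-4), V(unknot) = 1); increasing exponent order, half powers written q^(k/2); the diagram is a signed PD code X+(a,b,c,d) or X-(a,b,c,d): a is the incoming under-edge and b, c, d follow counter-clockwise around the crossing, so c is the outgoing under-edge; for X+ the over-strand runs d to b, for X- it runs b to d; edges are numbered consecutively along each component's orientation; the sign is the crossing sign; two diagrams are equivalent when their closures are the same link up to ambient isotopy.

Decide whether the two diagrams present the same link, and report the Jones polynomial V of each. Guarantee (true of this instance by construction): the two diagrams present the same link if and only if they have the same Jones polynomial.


equivalent: yes
D1 (bracket A^-8 + 1 - A^4; 10 crossings at w = -4): V = -q^-4 + q^-3 + q^-1
V(D2) = -q^-4 + q^-3 + q^-1  [12 crossings, <D> = A^-14 + A^-6 - A^-2, w = -6]
observation: Reidemeister moves carry D1 (10 crossings) to D2 (12)


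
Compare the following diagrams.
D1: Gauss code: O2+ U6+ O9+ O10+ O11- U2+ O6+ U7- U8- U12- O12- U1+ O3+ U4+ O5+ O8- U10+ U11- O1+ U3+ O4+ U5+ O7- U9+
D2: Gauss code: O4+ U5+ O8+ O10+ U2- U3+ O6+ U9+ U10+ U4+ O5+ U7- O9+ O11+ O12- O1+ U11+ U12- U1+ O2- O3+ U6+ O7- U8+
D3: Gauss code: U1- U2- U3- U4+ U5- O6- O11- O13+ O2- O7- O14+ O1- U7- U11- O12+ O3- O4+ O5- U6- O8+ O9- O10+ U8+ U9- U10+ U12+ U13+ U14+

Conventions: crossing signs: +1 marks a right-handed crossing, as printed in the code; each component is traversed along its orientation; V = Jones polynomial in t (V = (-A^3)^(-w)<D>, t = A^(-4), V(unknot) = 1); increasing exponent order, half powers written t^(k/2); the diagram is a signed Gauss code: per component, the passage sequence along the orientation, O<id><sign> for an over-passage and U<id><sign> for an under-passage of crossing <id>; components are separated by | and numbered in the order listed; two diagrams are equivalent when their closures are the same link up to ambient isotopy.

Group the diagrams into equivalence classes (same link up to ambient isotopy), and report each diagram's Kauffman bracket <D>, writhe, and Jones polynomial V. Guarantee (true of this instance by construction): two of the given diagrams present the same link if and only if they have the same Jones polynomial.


grouping into links: {D1} | {D2} | {D3}
V(D1) = t^2 + 2t^4 - 2t^5 + t^6 - 2t^7 + t^8  (w +4, c 12, <D> = A^-20 - 2A^-16 + A^-12 - 2A^-8 + 2A^-4 + A^4)
V(D2) = t - t^2 + 2t^3 - t^4 + t^5 - t^6  [12 crossings, <D> = -A^-6 + A^-2 - A^2 + 2A^6 - A^10 + A^14, w = +6]
D3 (bracket A^-6; 14 crossings at w = -2): V = 1
why: 3 classes among 3 diagrams; unequal V(t) rules out equality


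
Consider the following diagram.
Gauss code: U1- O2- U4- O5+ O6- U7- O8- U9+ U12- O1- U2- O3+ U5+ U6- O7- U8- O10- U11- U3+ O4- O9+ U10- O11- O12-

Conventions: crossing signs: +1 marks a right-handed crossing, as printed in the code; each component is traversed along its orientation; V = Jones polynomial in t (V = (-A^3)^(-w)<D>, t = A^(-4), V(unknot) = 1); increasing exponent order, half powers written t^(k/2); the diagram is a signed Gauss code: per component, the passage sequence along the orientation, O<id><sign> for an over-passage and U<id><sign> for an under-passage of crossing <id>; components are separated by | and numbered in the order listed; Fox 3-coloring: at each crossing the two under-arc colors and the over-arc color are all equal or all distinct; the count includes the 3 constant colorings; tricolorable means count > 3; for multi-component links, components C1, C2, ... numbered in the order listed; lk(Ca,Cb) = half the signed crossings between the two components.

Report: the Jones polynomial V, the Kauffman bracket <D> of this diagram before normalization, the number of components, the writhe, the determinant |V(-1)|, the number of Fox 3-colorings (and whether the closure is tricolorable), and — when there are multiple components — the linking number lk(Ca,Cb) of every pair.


Jones polynomial: V(t) = t^-10 - 3t^-9 + 5t^-8 - 7t^-7 + 7t^-6 - 7t^-5 + 6t^-4 - 3t^-3 + 2t^-2
<D> = 2A^-10 - 3A^-6 + 6A^-2 - 7A^2 + 7A^6 - 7A^10 + 5A^14 - 3A^18 + A^22; writhe -6
components 1, writhe -6 (12 crossings)
3-colorings: 3 of 3^12, det 41 — not tricolorable
note: w = -6 shifts under R1 moves; the (-A^3)^(6) factor cancels that in V


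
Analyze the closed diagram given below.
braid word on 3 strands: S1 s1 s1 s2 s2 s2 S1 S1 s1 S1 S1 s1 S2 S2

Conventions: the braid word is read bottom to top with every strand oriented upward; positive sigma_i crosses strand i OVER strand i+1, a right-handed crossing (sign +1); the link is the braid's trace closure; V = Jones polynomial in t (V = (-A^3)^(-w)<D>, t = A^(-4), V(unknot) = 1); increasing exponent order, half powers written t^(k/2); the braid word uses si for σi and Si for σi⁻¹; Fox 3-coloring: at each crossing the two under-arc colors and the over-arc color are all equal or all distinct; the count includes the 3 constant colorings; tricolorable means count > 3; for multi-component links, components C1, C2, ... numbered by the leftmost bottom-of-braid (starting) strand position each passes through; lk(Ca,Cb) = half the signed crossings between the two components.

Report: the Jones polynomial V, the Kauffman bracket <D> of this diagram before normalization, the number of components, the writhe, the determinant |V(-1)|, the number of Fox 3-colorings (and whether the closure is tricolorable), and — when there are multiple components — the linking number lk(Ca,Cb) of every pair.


V(t) = -t^-3 + 2t^-2 - 2t^-1 + 3 - 2t + 2t^2 - t^3
bracket: -A^-12 + 2A^-8 - 2A^-4 + 3 - 2A^4 + 2A^8 - A^12, w = 0
1 component, writhe 0, over 14 crossings
det 13, colorings 3 of 3^14 — not tricolorable
observation: w = 0 (over 14 crossings) is diagram-only; (-A^3)^(0) removes it from V
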